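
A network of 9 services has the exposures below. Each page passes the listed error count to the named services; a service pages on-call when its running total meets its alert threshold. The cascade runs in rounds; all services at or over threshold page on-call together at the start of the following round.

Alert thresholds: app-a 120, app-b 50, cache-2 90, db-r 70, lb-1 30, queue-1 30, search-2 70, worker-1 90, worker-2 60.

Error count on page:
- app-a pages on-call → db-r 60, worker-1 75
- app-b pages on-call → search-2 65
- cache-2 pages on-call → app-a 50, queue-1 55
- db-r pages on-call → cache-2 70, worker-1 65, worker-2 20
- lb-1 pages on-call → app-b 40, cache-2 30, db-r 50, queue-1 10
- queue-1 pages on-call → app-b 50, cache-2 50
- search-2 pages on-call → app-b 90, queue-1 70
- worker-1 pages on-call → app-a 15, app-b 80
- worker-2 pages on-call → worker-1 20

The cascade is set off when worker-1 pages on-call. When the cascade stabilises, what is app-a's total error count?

Round 1 — worker-1 pages on-call (initial).
  app-a: +15 → 15 < 120
  app-b: +80 → 80 ≥ 50
Round 2 — app-b pages on-call.
  search-2: +65 → 65 < 70
No further pages.

15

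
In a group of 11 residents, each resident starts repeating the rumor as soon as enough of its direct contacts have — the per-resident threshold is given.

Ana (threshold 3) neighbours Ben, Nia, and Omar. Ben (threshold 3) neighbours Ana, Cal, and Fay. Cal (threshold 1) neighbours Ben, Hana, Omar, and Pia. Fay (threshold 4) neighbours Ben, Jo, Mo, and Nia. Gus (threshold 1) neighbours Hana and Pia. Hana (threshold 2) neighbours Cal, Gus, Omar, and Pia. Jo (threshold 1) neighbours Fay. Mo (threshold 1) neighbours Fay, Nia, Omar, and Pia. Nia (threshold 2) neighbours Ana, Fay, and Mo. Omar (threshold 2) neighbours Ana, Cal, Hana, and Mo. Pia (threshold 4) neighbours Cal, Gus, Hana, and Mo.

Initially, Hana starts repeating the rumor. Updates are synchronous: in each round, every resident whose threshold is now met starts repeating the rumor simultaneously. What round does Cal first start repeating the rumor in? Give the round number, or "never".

2

Round 1 — Hana starts repeating the rumor (initial).
Round 2 — checking thresholds:
  Cal: 1 of 4 neighbours ≥ 1, starts repeating the rumor.
  Gus: 1 of 2 neighbours ≥ 1, starts repeating the rumor.
  Omar: 1 of 4 neighbours < 2, not yet.
  Pia: 1 of 4 neighbours < 4, not yet.
Round 3 — checking thresholds:
  Ben: 1 of 3 neighbours < 3, not yet.
  Omar: 2 of 4 neighbours ≥ 2, starts repeating the rumor.
  Pia: 3 of 4 neighbours < 4, not yet.
Round 4 — checking thresholds:
  Ana: 1 of 3 neighbours < 3, not yet.
  Ben: 1 of 3 neighbours < 3, not yet.
  Mo: 1 of 4 neighbours ≥ 1, starts repeating the rumor.
  Pia: 3 of 4 neighbours < 4, not yet.
Round 5 — checking thresholds:
  Ana: 1 of 3 neighbours < 3, not yet.
  Ben: 1 of 3 neighbours < 3, not yet.
  Fay: 1 of 4 neighbours < 4, not yet.
  Nia: 1 of 3 neighbours < 2, not yet.
  Pia: 4 of 4 neighbours ≥ 4, starts repeating the rumor.
Round 6 — no new spreads; cascade stops.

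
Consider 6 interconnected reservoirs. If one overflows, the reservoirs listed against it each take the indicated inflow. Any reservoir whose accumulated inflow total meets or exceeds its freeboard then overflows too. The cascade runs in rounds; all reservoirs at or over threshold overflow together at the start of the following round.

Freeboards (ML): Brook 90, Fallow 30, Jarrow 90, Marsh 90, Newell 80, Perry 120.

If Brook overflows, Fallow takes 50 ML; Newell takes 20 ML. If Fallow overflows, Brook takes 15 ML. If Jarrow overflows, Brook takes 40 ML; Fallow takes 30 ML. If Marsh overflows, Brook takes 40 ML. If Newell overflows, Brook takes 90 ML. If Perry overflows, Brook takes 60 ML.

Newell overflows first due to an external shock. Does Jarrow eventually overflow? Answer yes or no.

no

Round 1 — Newell overflows (initial).
  Brook: +90 → 90 ≥ 90
Round 2 — Brook overflows.
  Fallow: +50 → 50 ≥ 30
Round 3 — Fallow overflows.
No further overflows.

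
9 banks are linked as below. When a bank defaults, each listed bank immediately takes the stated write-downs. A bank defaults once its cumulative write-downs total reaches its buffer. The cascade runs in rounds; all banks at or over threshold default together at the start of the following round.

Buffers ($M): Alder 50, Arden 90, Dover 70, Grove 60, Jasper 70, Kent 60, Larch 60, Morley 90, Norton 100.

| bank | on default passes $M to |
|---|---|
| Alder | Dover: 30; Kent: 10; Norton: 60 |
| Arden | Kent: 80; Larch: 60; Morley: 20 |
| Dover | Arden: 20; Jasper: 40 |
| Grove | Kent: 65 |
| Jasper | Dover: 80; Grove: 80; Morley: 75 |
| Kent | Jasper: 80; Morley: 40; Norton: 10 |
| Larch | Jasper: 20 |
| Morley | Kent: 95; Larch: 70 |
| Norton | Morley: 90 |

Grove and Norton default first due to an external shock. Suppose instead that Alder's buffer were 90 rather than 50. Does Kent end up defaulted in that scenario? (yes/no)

yes

With Alder's buffer at 90:
Round 1 — Grove, Norton default (initial).
  Kent: +65 → 65 ≥ 60
  Morley: +90 → 90 ≥ 90
Round 2 — Kent, Morley default.
  Jasper: +80 → 80 ≥ 70
  Larch: +70 → 70 ≥ 60
Round 3 — Jasper, Larch default.
  Dover: +80 → 80 ≥ 70
Round 4 — Dover defaults.
  Arden: +20 → 20 < 90
No further defaults.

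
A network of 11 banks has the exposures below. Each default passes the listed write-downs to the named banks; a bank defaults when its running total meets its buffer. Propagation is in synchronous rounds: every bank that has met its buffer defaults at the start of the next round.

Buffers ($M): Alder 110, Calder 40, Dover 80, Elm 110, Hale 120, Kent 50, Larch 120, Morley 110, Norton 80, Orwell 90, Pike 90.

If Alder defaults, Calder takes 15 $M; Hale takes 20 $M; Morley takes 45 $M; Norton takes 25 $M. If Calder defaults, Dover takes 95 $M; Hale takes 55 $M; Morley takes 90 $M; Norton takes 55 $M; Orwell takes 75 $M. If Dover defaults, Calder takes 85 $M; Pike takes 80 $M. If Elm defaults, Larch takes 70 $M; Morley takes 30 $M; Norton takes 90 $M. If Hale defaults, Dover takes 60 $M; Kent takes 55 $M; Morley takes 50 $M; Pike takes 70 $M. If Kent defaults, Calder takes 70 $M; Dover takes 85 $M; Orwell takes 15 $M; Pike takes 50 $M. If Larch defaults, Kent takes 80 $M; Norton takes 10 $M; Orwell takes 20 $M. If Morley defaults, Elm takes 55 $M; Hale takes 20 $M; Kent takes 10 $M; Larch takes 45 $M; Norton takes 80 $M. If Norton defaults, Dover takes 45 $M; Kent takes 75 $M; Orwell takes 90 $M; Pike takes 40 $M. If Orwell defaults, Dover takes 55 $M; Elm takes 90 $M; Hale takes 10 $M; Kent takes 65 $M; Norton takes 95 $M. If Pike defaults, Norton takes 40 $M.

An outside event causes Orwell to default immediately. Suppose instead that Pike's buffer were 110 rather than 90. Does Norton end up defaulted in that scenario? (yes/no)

With Pike's buffer at 110:
Round 1 — Orwell defaults (initial).
  Dover: +55 → 55 < 80
  Elm: +90 → 90 < 110
  Hale: +10 → 10 < 120
  Kent: +65 → 65 ≥ 50
  Norton: +95 → 95 ≥ 80
Round 2 — Kent, Norton default.
  Calder: +70 → 70 ≥ 40
  Dover: +85+45 → 185 ≥ 80
  Pike: +50+40 → 90 < 110
Round 3 — Calder, Dover default.
  Hale: +55 → 65 < 120
  Morley: +90 → 90 < 110
  Pike: +80 → 170 ≥ 110
Round 4 — Pike defaults.
No further defaults.

yes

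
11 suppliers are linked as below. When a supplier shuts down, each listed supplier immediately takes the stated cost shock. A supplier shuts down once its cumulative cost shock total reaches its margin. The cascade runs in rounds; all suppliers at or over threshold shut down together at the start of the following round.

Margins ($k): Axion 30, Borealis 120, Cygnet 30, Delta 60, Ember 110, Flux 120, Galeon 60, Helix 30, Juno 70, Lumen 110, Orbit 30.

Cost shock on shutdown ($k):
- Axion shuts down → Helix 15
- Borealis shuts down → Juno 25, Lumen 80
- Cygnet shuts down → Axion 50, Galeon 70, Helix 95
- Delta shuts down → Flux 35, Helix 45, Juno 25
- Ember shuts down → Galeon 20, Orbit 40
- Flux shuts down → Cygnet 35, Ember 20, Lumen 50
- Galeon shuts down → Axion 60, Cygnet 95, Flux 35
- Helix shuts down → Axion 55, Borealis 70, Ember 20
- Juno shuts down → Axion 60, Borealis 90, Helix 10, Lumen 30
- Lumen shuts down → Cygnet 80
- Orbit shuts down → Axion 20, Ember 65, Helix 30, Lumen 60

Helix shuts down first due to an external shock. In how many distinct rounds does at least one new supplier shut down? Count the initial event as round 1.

2

Round 1 — Helix shuts down (initial).
  Axion: +55 → 55 ≥ 30
  Borealis: +70 → 70 < 120
  Ember: +20 → 20 < 110
Round 2 — Axion shuts down.
No further shutdowns.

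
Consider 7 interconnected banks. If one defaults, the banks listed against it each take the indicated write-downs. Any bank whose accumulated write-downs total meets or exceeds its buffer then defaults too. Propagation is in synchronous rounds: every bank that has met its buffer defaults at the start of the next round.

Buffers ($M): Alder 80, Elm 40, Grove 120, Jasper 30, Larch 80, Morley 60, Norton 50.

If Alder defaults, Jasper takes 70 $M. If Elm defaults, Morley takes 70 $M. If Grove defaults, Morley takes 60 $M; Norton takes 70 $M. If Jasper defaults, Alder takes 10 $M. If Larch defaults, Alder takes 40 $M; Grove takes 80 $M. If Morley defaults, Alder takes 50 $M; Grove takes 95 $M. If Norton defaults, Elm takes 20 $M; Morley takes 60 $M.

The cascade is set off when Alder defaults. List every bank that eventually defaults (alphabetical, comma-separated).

Round 1 — Alder defaults (initial).
  Jasper: +70 → 70 ≥ 30
Round 2 — Jasper defaults.
No further defaults.

Alder, Jasper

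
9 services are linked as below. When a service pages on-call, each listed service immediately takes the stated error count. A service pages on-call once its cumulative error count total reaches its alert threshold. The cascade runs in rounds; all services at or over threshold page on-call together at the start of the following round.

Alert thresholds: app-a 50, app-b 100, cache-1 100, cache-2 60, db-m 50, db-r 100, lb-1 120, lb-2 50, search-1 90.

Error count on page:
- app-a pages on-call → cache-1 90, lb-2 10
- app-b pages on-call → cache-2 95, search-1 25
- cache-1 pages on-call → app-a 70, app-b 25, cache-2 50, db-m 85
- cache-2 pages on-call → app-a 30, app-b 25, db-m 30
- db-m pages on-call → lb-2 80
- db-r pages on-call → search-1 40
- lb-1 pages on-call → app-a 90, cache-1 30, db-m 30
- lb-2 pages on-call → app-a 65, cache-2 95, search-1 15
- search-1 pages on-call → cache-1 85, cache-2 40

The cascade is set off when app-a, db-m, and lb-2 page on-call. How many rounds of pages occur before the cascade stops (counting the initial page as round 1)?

Round 1 — app-a, db-m, lb-2 page on-call (initial).
  cache-1: +90 → 90 < 100
  cache-2: +95 → 95 ≥ 60
  search-1: +15 → 15 < 90
Round 2 — cache-2 pages on-call.
  app-b: +25 → 25 < 100
No further pages.

2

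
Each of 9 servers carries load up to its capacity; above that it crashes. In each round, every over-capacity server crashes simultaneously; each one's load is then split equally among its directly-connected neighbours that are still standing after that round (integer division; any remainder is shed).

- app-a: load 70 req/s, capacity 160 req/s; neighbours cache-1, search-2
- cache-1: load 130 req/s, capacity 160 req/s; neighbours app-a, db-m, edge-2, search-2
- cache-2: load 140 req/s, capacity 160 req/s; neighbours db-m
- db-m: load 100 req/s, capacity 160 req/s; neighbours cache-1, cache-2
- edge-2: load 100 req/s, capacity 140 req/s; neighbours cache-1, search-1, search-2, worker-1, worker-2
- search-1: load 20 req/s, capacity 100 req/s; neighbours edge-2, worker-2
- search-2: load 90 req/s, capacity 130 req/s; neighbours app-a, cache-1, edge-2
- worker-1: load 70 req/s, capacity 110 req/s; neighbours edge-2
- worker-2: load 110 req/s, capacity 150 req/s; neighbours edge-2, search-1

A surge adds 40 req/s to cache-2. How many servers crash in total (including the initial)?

9

Round 1 — cache-2 at 180 > 160. cache-2 crashes.
  cache-2 sheds 180 req/s to db-m: 180 each.
    db-m: 100+180 = 280 > 160
Round 2 — db-m crashes.
  db-m sheds 280 req/s to cache-1: 280 each.
    cache-1: 130+280 = 410 > 160
Round 3 — cache-1 crashes.
  cache-1 sheds 410 req/s to app-a, edge-2, search-2: 136 each (2 lost).
    app-a: 70+136 = 206 > 160
    edge-2: 100+136 = 236 > 140
    search-2: 90+136 = 226 > 130
Round 4 — app-a, edge-2, search-2 crash.
  app-a sheds 206 req/s: no online neighbours, lost.
  edge-2 sheds 236 req/s to search-1, worker-1, worker-2: 78 each (2 lost).
    search-1: 20+78 = 98 ≤ 100
    worker-1: 70+78 = 148 > 110
    worker-2: 110+78 = 188 > 150
  search-2 sheds 226 req/s: no online neighbours, lost.
Round 5 — worker-1, worker-2 crash.
  worker-1 sheds 148 req/s: no online neighbours, lost.
  worker-2 sheds 188 req/s to search-1: 188 each.
    search-1: 98+188 = 286 > 100
Round 6 — search-1 crashes.
  search-1 sheds 286 req/s: no online neighbours, lost.
No further crashes.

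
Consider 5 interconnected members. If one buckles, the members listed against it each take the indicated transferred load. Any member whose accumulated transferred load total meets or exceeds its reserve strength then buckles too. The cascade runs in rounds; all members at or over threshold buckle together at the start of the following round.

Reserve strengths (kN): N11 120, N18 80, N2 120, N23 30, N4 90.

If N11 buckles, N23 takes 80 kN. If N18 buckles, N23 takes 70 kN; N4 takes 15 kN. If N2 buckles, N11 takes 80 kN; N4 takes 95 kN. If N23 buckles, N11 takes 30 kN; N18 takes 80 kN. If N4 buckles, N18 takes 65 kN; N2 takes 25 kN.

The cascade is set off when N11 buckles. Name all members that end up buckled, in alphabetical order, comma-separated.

Round 1 — N11 buckles (initial).
  N23: +80 → 80 ≥ 30
Round 2 — N23 buckles.
  N18: +80 → 80 ≥ 80
Round 3 — N18 buckles.
  N4: +15 → 15 < 90
No further bucklings.

N11, N18, N23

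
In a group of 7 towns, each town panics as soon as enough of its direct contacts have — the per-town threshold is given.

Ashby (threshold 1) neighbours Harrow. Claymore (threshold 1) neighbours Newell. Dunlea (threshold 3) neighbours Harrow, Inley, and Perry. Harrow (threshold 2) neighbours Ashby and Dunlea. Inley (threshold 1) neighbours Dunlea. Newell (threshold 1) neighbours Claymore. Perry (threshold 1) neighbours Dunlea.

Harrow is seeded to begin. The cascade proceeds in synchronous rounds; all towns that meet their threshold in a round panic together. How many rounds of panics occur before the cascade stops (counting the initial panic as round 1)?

Round 1 — Harrow panics (initial).
Round 2 — checking thresholds:
  Ashby: 1 of 1 neighbours ≥ 1, panics.
  Dunlea: 1 of 3 neighbours < 3, below threshold.
Round 3 — no new panics; cascade stops.

2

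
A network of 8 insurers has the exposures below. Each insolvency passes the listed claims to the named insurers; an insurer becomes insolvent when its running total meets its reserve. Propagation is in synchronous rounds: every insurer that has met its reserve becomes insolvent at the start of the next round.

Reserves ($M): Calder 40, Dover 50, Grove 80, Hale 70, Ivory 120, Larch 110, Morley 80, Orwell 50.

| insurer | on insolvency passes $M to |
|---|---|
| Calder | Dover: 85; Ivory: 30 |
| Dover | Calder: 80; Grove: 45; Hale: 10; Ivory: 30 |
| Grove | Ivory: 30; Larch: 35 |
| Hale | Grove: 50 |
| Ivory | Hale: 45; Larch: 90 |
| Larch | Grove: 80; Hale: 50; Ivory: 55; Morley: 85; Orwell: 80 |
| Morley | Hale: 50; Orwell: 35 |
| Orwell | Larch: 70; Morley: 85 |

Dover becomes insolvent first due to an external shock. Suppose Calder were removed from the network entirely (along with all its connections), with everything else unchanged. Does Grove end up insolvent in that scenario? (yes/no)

With Calder removed:
Round 1 — Dover becomes insolvent (initial).
  Grove: +45 → 45 < 80
  Hale: +10 → 10 < 70
  Ivory: +30 → 30 < 120
No further insolvencies.

no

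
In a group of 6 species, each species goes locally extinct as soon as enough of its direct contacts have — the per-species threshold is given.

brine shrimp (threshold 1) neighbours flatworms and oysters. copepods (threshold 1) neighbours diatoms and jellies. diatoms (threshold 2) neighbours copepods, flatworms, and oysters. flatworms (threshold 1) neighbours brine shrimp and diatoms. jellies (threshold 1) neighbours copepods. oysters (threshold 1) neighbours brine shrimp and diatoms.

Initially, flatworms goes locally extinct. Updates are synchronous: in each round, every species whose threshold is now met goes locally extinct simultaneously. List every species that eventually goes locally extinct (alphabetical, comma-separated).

brine shrimp, copepods, diatoms, flatworms, jellies, oysters

Round 1 — flatworms goes locally extinct (initial).
Round 2 — checking thresholds:
  brine shrimp: 1 of 2 neighbours ≥ 1, goes locally extinct.
  diatoms: 1 of 3 neighbours < 2, not yet.
Round 3 — checking thresholds:
  diatoms: 1 of 3 neighbours < 2, not yet.
  oysters: 1 of 2 neighbours ≥ 1, goes locally extinct.
Round 4 — checking thresholds:
  diatoms: 2 of 3 neighbours ≥ 2, goes locally extinct.
Round 5 — checking thresholds:
  copepods: 1 of 2 neighbours ≥ 1, goes locally extinct.
Round 6 — checking thresholds:
  jellies: 1 of 1 neighbours ≥ 1, goes locally extinct.
Round 7 — no new extinctions; cascade stops.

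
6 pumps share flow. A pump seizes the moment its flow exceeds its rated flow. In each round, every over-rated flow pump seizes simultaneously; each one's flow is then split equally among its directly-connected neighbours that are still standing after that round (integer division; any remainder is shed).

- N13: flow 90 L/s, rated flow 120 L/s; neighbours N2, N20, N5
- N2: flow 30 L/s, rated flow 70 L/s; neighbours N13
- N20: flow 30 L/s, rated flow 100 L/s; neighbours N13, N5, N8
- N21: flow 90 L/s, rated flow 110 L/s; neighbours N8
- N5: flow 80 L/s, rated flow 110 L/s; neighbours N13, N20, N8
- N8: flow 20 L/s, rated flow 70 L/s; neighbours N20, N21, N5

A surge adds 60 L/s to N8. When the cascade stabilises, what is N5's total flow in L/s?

Round 1 — N8 at 80 > 70. N8 seizes.
  N8 sheds 80 L/s to N20, N21, N5: 26 each (2 lost).
    N20: 30+26 = 56 ≤ 100
    N21: 90+26 = 116 > 110
    N5: 80+26 = 106 ≤ 110
Round 2 — N21 seizes.
  N21 sheds 116 L/s: no online neighbours, lost.
No further seizures.

106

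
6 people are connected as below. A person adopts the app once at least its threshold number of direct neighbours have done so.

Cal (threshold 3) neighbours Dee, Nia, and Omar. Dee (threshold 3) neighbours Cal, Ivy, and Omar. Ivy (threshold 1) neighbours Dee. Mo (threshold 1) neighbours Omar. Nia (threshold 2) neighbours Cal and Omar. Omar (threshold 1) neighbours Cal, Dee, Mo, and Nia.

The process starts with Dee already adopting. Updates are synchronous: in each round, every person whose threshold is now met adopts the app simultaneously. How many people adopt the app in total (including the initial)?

Round 1 — Dee adopts the app (initial).
Round 2 — checking thresholds:
  Cal: 1 of 3 neighbours < 3, below threshold.
  Ivy: 1 of 1 neighbours ≥ 1, adopts the app.
  Omar: 1 of 4 neighbours ≥ 1, adopts the app.
Round 3 — checking thresholds:
  Cal: 2 of 3 neighbours < 3, below threshold.
  Mo: 1 of 1 neighbours ≥ 1, adopts the app.
  Nia: 1 of 2 neighbours < 2, below threshold.
Round 4 — no new adoptions; cascade stops.

4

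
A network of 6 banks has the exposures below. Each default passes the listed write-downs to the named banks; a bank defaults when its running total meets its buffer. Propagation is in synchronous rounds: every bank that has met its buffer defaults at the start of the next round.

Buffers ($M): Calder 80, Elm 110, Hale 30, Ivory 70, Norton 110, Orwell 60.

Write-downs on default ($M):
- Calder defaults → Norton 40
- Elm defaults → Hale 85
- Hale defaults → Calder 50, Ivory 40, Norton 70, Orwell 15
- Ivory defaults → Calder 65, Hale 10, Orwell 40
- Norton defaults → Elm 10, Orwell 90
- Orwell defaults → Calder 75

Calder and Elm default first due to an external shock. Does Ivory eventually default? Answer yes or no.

Round 1 — Calder, Elm default (initial).
  Hale: +85 → 85 ≥ 30
  Norton: +40 → 40 < 110
Round 2 — Hale defaults.
  Ivory: +40 → 40 < 70
  Norton: +70 → 110 ≥ 110
  Orwell: +15 → 15 < 60
Round 3 — Norton defaults.
  Orwell: +90 → 105 ≥ 60
Round 4 — Orwell defaults.
No further defaults.

no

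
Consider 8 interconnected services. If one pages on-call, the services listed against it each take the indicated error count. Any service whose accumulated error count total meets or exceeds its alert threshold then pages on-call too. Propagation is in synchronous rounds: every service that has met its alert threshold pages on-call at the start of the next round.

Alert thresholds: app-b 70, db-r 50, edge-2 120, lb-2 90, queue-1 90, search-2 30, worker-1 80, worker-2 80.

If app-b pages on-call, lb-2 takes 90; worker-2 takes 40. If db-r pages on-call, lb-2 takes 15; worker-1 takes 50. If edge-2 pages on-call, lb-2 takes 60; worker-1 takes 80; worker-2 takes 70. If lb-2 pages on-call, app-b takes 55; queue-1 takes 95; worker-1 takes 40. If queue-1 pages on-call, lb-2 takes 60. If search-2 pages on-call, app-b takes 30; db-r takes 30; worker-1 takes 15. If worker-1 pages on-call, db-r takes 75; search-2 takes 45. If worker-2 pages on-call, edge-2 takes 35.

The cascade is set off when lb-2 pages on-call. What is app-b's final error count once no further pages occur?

55

Round 1 — lb-2 pages on-call (initial).
  app-b: +55 → 55 < 70
  queue-1: +95 → 95 ≥ 90
  worker-1: +40 → 40 < 80
Round 2 — queue-1 pages on-call.
No further pages.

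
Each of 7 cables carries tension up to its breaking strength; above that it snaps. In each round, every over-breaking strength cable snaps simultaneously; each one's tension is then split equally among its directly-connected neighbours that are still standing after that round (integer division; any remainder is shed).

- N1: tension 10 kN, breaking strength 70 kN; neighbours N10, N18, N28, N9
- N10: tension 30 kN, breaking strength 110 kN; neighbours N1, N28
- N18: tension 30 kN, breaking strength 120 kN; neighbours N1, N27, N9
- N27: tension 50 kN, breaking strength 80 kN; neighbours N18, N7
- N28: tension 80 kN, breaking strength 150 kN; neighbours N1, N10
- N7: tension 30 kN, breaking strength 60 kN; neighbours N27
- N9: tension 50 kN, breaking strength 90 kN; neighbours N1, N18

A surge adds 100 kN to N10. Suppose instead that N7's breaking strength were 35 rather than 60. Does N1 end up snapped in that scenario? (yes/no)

With N7's breaking strength at 35:
Round 1 — N10 at 130 > 110. N10 snaps.
  N10 sheds 130 kN to N1, N28: 65 each.
    N1: 10+65 = 75 > 70
    N28: 80+65 = 145 ≤ 150
Round 2 — N1 snaps.
  N1 sheds 75 kN to N18, N28, N9: 25 each.
    N18: 30+25 = 55 ≤ 120
    N28: 145+25 = 170 > 150
    N9: 50+25 = 75 ≤ 90
Round 3 — N28 snaps.
  N28 sheds 170 kN: no online neighbours, lost.
No further breaks.

yes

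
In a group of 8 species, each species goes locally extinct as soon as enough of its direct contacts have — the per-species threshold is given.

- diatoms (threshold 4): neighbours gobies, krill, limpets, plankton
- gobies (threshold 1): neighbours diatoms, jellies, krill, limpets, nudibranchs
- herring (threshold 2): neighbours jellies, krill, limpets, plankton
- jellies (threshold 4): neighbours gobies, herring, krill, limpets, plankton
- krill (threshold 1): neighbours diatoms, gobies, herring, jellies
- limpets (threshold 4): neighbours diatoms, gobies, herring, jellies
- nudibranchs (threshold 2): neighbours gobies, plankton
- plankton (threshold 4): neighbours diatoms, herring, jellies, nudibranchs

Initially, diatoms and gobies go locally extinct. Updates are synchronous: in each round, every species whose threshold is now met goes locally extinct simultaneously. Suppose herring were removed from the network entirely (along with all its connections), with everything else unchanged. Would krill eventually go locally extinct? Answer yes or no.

With herring removed:
Round 1 — diatoms, gobies go locally extinct (initial).
Round 2 — checking thresholds:
  jellies: 1 of 4 neighbours < 4, holds.
  krill: 2 of 3 neighbours ≥ 1, goes locally extinct.
  limpets: 2 of 3 neighbours < 4, holds.
  nudibranchs: 1 of 2 neighbours < 2, holds.
  plankton: 1 of 3 neighbours < 4, holds.
Round 3 — no new extinctions; cascade stops.

yes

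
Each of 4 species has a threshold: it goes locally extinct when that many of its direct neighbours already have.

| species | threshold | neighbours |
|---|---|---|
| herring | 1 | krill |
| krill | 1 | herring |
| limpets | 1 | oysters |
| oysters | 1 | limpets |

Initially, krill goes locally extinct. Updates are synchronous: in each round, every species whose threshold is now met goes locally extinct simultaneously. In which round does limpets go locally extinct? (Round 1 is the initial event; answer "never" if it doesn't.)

Round 1 — krill goes locally extinct (initial).
Round 2 — checking thresholds:
  herring: 1 of 1 neighbours ≥ 1, goes locally extinct.
Round 3 — no new extinctions; cascade stops.

never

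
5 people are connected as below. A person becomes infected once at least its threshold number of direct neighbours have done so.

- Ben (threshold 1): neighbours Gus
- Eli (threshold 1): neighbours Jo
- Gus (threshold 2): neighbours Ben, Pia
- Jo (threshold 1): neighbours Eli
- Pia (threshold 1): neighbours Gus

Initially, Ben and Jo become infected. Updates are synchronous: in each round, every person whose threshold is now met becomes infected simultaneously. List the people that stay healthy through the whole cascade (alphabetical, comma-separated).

Gus, Pia

Round 1 — Ben, Jo become infected (initial).
Round 2 — checking thresholds:
  Eli: 1 of 1 neighbours ≥ 1, becomes infected.
  Gus: 1 of 2 neighbours < 2, below threshold.
Round 3 — no new infections; cascade stops.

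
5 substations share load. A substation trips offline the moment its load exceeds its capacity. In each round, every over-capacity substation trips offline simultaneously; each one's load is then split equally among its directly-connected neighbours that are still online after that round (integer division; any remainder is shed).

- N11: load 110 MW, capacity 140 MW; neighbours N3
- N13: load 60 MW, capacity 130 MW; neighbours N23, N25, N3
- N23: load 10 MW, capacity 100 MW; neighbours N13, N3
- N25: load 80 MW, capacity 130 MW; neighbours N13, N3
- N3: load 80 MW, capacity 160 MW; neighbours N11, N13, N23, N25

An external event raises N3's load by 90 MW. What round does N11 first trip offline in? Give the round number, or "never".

Round 1 — N3 at 170 > 160. N3 trips offline.
  N3 sheds 170 MW to N11, N13, N23, N25: 42 each (2 lost).
    N11: 110+42 = 152 > 140
    N13: 60+42 = 102 ≤ 130
    N23: 10+42 = 52 ≤ 100
    N25: 80+42 = 122 ≤ 130
Round 2 — N11 trips offline.
  N11 sheds 152 MW: no online neighbours, lost.
No further trips.

2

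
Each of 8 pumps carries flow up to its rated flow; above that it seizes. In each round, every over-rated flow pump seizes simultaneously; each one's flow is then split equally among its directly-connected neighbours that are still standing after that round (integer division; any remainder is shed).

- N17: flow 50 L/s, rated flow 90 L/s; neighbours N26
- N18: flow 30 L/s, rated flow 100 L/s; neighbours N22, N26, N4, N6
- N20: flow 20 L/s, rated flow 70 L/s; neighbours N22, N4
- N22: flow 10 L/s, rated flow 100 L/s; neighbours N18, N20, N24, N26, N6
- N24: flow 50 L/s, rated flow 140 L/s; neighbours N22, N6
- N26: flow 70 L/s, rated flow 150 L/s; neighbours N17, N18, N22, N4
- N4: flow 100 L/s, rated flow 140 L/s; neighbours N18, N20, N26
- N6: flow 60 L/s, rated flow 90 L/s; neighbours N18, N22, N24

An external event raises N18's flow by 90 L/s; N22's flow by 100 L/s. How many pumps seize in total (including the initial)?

4

Round 1 — N18 at 120 > 100; N22 at 110 > 100. N18, N22 seize.
  N18 sheds 120 L/s to N26, N4, N6: 40 each.
    N26: 70+40 = 110 ≤ 150
    N4: 100+40 = 140 ≤ 140
    N6: 60+40 = 100 > 90
  N22 sheds 110 L/s to N20, N24, N26, N6: 27 each (2 lost).
    N20: 20+27 = 47 ≤ 70
    N24: 50+27 = 77 ≤ 140
    N26: 110+27 = 137 ≤ 150
    N6: 100+27 = 127 > 90
Round 2 — N6 seizes.
  N6 sheds 127 L/s to N24: 127 each.
    N24: 77+127 = 204 > 140
Round 3 — N24 seizes.
  N24 sheds 204 L/s: no online neighbours, lost.
No further seizures.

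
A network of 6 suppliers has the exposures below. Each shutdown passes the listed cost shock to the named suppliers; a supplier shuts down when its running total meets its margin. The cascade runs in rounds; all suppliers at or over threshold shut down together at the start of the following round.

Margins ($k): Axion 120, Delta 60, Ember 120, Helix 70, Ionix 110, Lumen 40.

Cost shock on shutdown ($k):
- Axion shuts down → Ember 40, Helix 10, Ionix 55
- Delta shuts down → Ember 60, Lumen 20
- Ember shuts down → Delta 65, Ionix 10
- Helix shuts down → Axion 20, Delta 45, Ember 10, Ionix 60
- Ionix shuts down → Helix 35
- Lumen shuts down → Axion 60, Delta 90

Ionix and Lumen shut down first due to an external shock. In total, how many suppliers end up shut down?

Round 1 — Ionix, Lumen shut down (initial).
  Axion: +60 → 60 < 120
  Delta: +90 → 90 ≥ 60
  Helix: +35 → 35 < 70
Round 2 — Delta shuts down.
  Ember: +60 → 60 < 120
No further shutdowns.

3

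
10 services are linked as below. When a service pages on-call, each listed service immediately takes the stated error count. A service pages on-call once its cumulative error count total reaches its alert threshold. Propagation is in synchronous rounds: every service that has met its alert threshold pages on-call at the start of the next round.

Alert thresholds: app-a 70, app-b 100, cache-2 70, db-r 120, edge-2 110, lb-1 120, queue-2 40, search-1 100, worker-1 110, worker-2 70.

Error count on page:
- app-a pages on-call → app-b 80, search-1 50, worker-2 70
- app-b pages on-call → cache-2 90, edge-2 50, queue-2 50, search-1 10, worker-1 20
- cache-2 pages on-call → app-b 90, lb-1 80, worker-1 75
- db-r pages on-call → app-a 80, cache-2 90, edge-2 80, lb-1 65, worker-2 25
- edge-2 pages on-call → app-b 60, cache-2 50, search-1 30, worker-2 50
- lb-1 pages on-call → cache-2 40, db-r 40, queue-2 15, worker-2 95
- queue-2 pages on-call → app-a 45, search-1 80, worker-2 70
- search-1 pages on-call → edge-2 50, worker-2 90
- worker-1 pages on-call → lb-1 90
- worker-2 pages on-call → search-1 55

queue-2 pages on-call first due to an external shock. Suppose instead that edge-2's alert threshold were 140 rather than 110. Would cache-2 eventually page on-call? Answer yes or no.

With edge-2's alert threshold at 140:
Round 1 — queue-2 pages on-call (initial).
  app-a: +45 → 45 < 70
  search-1: +80 → 80 < 100
  worker-2: +70 → 70 ≥ 70
Round 2 — worker-2 pages on-call.
  search-1: +55 → 135 ≥ 100
Round 3 — search-1 pages on-call.
  edge-2: +50 → 50 < 140
No further pages.

no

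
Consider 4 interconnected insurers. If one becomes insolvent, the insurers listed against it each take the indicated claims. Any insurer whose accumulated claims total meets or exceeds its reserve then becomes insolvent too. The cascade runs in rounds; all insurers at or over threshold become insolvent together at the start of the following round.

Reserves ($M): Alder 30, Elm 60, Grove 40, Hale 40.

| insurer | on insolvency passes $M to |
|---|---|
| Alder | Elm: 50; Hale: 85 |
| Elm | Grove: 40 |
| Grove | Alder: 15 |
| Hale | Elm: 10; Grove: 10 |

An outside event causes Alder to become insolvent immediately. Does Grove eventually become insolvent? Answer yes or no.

Round 1 — Alder becomes insolvent (initial).
  Elm: +50 → 50 < 60
  Hale: +85 → 85 ≥ 40
Round 2 — Hale becomes insolvent.
  Elm: +10 → 60 ≥ 60
  Grove: +10 → 10 < 40
Round 3 — Elm becomes insolvent.
  Grove: +40 → 50 ≥ 40
Round 4 — Grove becomes insolvent.
No further insolvencies.

yes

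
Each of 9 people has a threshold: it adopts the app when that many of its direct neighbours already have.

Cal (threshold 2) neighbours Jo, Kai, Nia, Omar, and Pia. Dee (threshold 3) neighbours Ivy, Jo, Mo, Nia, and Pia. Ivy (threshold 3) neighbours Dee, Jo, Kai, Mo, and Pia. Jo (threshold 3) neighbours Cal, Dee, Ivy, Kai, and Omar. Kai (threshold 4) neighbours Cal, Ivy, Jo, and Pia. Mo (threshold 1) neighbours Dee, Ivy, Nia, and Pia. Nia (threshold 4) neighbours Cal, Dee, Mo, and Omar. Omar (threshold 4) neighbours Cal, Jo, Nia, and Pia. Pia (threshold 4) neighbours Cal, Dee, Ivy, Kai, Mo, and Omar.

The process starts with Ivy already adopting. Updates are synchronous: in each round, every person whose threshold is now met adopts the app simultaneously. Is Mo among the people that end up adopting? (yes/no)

yes

Round 1 — Ivy adopts the app (initial).
Round 2 — checking thresholds:
  Dee: 1 of 5 neighbours < 3, below threshold.
  Jo: 1 of 5 neighbours < 3, below threshold.
  Kai: 1 of 4 neighbours < 4, below threshold.
  Mo: 1 of 4 neighbours ≥ 1, adopts the app.
  Pia: 1 of 6 neighbours < 4, below threshold.
Round 3 — no new adoptions; cascade stops.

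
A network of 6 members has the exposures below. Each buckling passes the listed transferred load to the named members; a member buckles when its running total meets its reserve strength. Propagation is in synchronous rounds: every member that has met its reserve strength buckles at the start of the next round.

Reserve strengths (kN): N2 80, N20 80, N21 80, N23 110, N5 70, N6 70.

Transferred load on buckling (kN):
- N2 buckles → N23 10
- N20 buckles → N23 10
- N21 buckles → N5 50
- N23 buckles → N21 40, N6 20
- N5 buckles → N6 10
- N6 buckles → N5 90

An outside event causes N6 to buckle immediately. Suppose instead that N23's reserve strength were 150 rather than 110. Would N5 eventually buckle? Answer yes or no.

With N23's reserve strength at 150:
Round 1 — N6 buckles (initial).
  N5: +90 → 90 ≥ 70
Round 2 — N5 buckles.
No further bucklings.

yes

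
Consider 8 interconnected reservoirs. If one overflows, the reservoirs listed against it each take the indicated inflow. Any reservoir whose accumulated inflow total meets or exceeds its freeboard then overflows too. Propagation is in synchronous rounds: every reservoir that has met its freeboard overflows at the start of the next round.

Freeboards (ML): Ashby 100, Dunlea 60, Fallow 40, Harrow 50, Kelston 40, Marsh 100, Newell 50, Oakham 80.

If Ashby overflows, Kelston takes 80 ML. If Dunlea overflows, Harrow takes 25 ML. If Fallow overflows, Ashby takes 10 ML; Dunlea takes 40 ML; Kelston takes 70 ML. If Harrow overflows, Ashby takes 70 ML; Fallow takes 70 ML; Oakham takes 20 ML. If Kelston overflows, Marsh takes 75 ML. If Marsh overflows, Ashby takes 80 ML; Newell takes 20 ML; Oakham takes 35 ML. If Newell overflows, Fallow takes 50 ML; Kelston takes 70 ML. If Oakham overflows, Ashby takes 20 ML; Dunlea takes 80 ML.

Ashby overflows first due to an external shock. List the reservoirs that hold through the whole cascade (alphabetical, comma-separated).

Dunlea, Fallow, Harrow, Marsh, Newell, Oakham

Round 1 — Ashby overflows (initial).
  Kelston: +80 → 80 ≥ 40
Round 2 — Kelston overflows.
  Marsh: +75 → 75 < 100
No further overflows.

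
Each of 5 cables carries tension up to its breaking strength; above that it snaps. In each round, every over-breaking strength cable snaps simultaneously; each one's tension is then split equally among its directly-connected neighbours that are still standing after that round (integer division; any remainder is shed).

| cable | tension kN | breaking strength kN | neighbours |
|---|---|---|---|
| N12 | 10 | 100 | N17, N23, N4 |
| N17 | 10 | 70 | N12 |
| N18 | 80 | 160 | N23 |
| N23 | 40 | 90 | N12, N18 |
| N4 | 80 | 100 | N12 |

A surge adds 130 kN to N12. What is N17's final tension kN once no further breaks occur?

56

Round 1 — N12 at 140 > 100. N12 snaps.
  N12 sheds 140 kN to N17, N23, N4: 46 each (2 lost).
    N17: 10+46 = 56 ≤ 70
    N23: 40+46 = 86 ≤ 90
    N4: 80+46 = 126 > 100
Round 2 — N4 snaps.
  N4 sheds 126 kN: no online neighbours, lost.
No further breaks.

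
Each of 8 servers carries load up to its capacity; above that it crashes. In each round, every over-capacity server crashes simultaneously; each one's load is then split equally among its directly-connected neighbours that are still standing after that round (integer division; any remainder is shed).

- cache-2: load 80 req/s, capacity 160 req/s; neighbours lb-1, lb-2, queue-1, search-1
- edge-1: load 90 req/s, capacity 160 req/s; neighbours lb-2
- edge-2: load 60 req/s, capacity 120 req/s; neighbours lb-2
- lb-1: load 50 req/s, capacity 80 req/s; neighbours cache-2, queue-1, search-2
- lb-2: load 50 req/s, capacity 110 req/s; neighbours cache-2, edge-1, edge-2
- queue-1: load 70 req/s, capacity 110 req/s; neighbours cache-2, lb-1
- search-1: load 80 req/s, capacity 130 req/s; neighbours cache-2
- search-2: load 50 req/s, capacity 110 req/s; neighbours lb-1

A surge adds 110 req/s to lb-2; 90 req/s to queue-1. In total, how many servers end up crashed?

Round 1 — lb-2 at 160 > 110; queue-1 at 160 > 110. lb-2, queue-1 crash.
  lb-2 sheds 160 req/s to cache-2, edge-1, edge-2: 53 each (1 lost).
    cache-2: 80+53 = 133 ≤ 160
    edge-1: 90+53 = 143 ≤ 160
    edge-2: 60+53 = 113 ≤ 120
  queue-1 sheds 160 req/s to cache-2, lb-1: 80 each.
    cache-2: 133+80 = 213 > 160
    lb-1: 50+80 = 130 > 80
Round 2 — cache-2, lb-1 crash.
  cache-2 sheds 213 req/s to search-1: 213 each.
    search-1: 80+213 = 293 > 130
  lb-1 sheds 130 req/s to search-2: 130 each.
    search-2: 50+130 = 180 > 110
Round 3 — search-1, search-2 crash.
  search-1 sheds 293 req/s: no online neighbours, lost.
  search-2 sheds 180 req/s: no online neighbours, lost.
No further crashes.

6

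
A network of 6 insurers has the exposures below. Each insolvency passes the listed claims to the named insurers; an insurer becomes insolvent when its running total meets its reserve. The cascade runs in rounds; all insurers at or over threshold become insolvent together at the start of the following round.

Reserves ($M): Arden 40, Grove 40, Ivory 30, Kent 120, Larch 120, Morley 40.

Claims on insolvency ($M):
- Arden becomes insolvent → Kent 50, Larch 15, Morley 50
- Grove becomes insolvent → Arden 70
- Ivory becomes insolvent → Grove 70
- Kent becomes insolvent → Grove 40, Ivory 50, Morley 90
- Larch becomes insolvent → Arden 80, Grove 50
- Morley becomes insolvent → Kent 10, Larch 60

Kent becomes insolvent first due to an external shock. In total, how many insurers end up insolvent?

Round 1 — Kent becomes insolvent (initial).
  Grove: +40 → 40 ≥ 40
  Ivory: +50 → 50 ≥ 30
  Morley: +90 → 90 ≥ 40
Round 2 — Grove, Ivory, Morley become insolvent.
  Arden: +70 → 70 ≥ 40
  Larch: +60 → 60 < 120
Round 3 — Arden becomes insolvent.
  Larch: +15 → 75 < 120
No further insolvencies.

5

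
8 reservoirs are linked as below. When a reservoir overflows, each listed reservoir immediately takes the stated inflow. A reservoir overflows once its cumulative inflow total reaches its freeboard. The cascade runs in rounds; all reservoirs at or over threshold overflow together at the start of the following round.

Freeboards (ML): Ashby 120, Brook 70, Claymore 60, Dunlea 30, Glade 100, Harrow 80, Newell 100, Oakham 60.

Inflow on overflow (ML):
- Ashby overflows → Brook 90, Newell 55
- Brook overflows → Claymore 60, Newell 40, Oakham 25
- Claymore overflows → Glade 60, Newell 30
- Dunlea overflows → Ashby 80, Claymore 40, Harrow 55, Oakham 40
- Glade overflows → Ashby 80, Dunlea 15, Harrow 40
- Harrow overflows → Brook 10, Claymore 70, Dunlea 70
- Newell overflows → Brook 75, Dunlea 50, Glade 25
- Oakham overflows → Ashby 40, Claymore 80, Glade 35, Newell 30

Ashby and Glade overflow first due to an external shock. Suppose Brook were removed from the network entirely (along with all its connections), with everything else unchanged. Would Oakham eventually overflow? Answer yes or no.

no

With Brook removed:
Round 1 — Ashby, Glade overflow (initial).
  Dunlea: +15 → 15 < 30
  Harrow: +40 → 40 < 80
  Newell: +55 → 55 < 100
No further overflows.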